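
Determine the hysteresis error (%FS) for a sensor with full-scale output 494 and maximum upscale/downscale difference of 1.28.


Hysteresis = (max difference / full scale) * 100%.
H = (1.28 / 494) * 100
H = 0.259 %FS

0.259 %FS


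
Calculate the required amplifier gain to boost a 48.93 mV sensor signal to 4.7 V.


Gain = Vout / Vin (converting to same units).
G = 4.7 V / 48.93 mV
G = 4700.0 mV / 48.93 mV
G = 96.06

96.06


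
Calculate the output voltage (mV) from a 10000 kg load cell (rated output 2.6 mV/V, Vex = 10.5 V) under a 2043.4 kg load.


Vout = rated_output * Vex * (load / capacity).
Vout = 2.6 * 10.5 * (2043.4 / 10000)
Vout = 2.6 * 10.5 * 0.20434
Vout = 5.578 mV

5.578 mV


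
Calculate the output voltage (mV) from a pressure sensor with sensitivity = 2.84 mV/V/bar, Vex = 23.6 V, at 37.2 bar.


Output = sensitivity * Vex * P.
Vout = 2.84 * 23.6 * 37.2
Vout = 67.024 * 37.2
Vout = 2493.29 mV

2493.29 mV


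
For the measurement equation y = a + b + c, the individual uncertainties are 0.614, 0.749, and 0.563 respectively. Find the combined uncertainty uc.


For a sum of independent quantities, uc = sqrt(u1^2 + u2^2 + u3^2).
uc = sqrt(0.614^2 + 0.749^2 + 0.563^2)
uc = sqrt(0.376996 + 0.561001 + 0.316969)
uc = 1.1203

1.1203


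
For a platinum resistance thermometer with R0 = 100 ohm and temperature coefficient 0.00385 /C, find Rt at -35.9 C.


The RTD equation: Rt = R0 * (1 + alpha * T).
Rt = 100 * (1 + 0.00385 * -35.9)
Rt = 100 * (1 + -0.138215)
Rt = 100 * 0.861785
Rt = 86.178 ohm

86.178 ohm


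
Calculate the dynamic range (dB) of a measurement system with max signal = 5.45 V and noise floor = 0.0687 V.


Dynamic range = 20 * log10(Vmax / Vnoise).
DR = 20 * log10(5.45 / 0.0687)
DR = 20 * log10(79.33)
DR = 37.99 dB

37.99 dB


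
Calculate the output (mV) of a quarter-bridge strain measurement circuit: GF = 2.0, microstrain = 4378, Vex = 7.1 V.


Quarter bridge output: Vout = (GF * epsilon * Vex) / 4.
Vout = (2.0 * 4378e-6 * 7.1) / 4
Vout = 0.0621676 / 4 V
Vout = 0.0155419 V = 15.5419 mV

15.5419 mV


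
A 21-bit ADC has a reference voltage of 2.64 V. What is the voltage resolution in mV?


The resolution (LSB) of an ADC is Vref / 2^n.
LSB = 2.64 / 2^21
LSB = 2.64 / 2097152
LSB = 1.26e-06 V = 0.00125885 mV

0.00125885 mV


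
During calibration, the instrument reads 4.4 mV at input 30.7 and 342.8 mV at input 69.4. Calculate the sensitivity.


Sensitivity = (y2 - y1) / (x2 - x1).
S = (342.8 - 4.4) / (69.4 - 30.7)
S = 338.4 / 38.7
S = 8.7442 mV/unit

8.7442 mV/unit


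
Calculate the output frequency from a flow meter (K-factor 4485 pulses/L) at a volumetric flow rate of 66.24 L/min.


Frequency = K * Q / 60 (converting L/min to L/s).
f = 4485 * 66.24 / 60
f = 297086.4 / 60
f = 4951.44 Hz

4951.44 Hz


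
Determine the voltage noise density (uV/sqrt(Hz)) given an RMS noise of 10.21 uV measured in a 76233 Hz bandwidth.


Noise spectral density = Vrms / sqrt(BW).
NSD = 10.21 / sqrt(76233)
NSD = 10.21 / 276.1032
NSD = 0.037 uV/sqrt(Hz)

0.037 uV/sqrt(Hz)


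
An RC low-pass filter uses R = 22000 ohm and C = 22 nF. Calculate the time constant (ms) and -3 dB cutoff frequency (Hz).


Time constant: tau = R * C.
tau = 22000 * 2.20e-08 = 0.000484 s
tau = 0.484 ms
Cutoff frequency: fc = 1 / (2*pi*R*C).
fc = 1 / (2*pi*0.000484) = 328.83 Hz

tau = 0.484 ms, fc = 328.83 Hz


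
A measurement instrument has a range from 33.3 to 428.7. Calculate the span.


Span = upper range - lower range.
Span = 428.7 - (33.3)
Span = 395.4

395.4


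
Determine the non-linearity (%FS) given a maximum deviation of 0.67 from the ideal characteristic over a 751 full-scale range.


Linearity error = (max deviation / full scale) * 100%.
Linearity = (0.67 / 751) * 100
Linearity = 0.089 %FS

0.089 %FS


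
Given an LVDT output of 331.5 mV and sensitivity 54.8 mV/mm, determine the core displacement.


Displacement = Vout / sensitivity.
d = 331.5 / 54.8
d = 6.049 mm

6.049 mm


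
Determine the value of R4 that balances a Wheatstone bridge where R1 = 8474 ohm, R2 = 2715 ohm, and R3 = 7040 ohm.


At balance: R1*R4 = R2*R3, so R4 = R2*R3/R1.
R4 = 2715 * 7040 / 8474
R4 = 19113600 / 8474
R4 = 2255.56 ohm

2255.56 ohm


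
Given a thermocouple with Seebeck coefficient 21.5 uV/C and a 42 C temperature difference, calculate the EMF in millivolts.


The thermocouple output V = sensitivity * dT.
V = 21.5 uV/C * 42 C
V = 903.0 uV
V = 0.903 mV

0.903 mV


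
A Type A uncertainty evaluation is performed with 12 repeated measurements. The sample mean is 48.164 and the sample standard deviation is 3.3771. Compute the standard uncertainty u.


The standard uncertainty for Type A evaluation is u = s / sqrt(n).
u = 3.3771 / sqrt(12)
u = 3.3771 / 3.4641
u = 0.9749

0.9749


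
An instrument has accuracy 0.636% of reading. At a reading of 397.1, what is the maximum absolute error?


Absolute error = (accuracy% / 100) * reading.
Error = (0.636 / 100) * 397.1
Error = 0.00636 * 397.1
Error = 2.5256

2.5256


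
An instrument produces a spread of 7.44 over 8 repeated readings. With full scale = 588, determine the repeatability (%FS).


Repeatability = (spread / full scale) * 100%.
R = (7.44 / 588) * 100
R = 1.265 %FS

1.265 %FS


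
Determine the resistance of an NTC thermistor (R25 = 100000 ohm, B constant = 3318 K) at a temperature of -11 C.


NTC thermistor equation: Rt = R25 * exp(B * (1/T - 1/T25)).
T in Kelvin: 262.15 K, T25 = 298.15 K
1/T - 1/T25 = 1/262.15 - 1/298.15 = 0.00046059
B * (1/T - 1/T25) = 3318 * 0.00046059 = 1.5282
Rt = 100000 * exp(1.5282) = 461009.9 ohm

461009.9 ohm


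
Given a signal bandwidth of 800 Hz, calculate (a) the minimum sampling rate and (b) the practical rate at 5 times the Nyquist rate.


By Nyquist theorem, fs_min = 2 * fmax.
fs_min = 2 * 800 = 1600 Hz
Practical rate = 5 * fs_min = 5 * 1600 = 8000 Hz

fs_min = 1600 Hz, fs_practical = 8000 Hz


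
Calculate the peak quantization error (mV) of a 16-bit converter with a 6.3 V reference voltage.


The maximum quantization error is +/- LSB/2.
LSB = Vref / 2^n = 6.3 / 65536 = 9.613e-05 V
Max error = LSB / 2 = 9.613e-05 / 2 = 4.807e-05 V
Max error = 0.0481 mV

0.0481 mV


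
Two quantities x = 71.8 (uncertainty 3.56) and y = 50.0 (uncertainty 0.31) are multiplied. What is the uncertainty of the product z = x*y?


For a product z = x*y, the relative uncertainty is:
uz/z = sqrt((ux/x)^2 + (uy/y)^2)
Relative uncertainties: ux/x = 3.56/71.8 = 0.049582
uy/y = 0.31/50.0 = 0.0062
z = 71.8 * 50.0 = 3590.0
uz = 3590.0 * sqrt(0.049582^2 + 0.0062^2) = 179.386

179.386


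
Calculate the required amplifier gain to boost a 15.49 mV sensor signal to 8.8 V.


Gain = Vout / Vin (converting to same units).
G = 8.8 V / 15.49 mV
G = 8800.0 mV / 15.49 mV
G = 568.11

568.11


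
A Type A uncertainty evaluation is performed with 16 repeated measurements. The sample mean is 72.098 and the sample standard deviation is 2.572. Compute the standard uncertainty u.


The standard uncertainty for Type A evaluation is u = s / sqrt(n).
u = 2.572 / sqrt(16)
u = 2.572 / 4.0
u = 0.643

0.643


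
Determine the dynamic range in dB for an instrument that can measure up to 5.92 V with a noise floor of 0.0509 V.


Dynamic range = 20 * log10(Vmax / Vnoise).
DR = 20 * log10(5.92 / 0.0509)
DR = 20 * log10(116.31)
DR = 41.31 dB

41.31 dB


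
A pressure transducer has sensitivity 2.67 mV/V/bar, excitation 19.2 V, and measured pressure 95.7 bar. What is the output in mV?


Output = sensitivity * Vex * P.
Vout = 2.67 * 19.2 * 95.7
Vout = 51.264 * 95.7
Vout = 4905.96 mV

4905.96 mV


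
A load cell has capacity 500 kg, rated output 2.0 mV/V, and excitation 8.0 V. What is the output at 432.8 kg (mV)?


Vout = rated_output * Vex * (load / capacity).
Vout = 2.0 * 8.0 * (432.8 / 500)
Vout = 2.0 * 8.0 * 0.8656
Vout = 13.85 mV

13.85 mV


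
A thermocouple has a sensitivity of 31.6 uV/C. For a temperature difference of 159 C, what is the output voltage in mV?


The thermocouple output V = sensitivity * dT.
V = 31.6 uV/C * 159 C
V = 5024.4 uV
V = 5.024 mV

5.024 mV


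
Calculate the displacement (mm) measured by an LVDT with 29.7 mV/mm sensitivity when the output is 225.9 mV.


Displacement = Vout / sensitivity.
d = 225.9 / 29.7
d = 7.606 mm

7.606 mm


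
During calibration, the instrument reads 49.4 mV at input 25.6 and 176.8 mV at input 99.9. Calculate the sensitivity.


Sensitivity = (y2 - y1) / (x2 - x1).
S = (176.8 - 49.4) / (99.9 - 25.6)
S = 127.4 / 74.3
S = 1.7147 mV/unit

1.7147 mV/unit


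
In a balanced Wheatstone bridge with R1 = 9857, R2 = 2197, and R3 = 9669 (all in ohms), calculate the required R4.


At balance: R1*R4 = R2*R3, so R4 = R2*R3/R1.
R4 = 2197 * 9669 / 9857
R4 = 21242793 / 9857
R4 = 2155.1 ohm

2155.1 ohm


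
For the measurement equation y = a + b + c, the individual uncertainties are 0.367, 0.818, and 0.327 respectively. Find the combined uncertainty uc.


For a sum of independent quantities, uc = sqrt(u1^2 + u2^2 + u3^2).
uc = sqrt(0.367^2 + 0.818^2 + 0.327^2)
uc = sqrt(0.134689 + 0.669124 + 0.106929)
uc = 0.9543

0.9543


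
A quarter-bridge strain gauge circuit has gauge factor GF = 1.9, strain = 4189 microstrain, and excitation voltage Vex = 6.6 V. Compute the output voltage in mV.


Quarter bridge output: Vout = (GF * epsilon * Vex) / 4.
Vout = (1.9 * 4189e-6 * 6.6) / 4
Vout = 0.05253006 / 4 V
Vout = 0.01313251 V = 13.1325 mV

13.1325 mV


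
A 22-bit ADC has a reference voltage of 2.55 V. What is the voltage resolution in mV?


The resolution (LSB) of an ADC is Vref / 2^n.
LSB = 2.55 / 2^22
LSB = 2.55 / 4194304
LSB = 6.1e-07 V = 0.00060797 mV

0.00060797 mV


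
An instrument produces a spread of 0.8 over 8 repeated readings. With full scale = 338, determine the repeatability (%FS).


Repeatability = (spread / full scale) * 100%.
R = (0.8 / 338) * 100
R = 0.237 %FS

0.237 %FS


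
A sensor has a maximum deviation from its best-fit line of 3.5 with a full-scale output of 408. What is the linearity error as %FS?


Linearity error = (max deviation / full scale) * 100%.
Linearity = (3.5 / 408) * 100
Linearity = 0.858 %FS

0.858 %FS


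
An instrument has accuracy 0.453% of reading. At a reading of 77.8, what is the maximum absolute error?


Absolute error = (accuracy% / 100) * reading.
Error = (0.453 / 100) * 77.8
Error = 0.00453 * 77.8
Error = 0.3524

0.3524


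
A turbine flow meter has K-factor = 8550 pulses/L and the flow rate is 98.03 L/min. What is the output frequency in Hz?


Frequency = K * Q / 60 (converting L/min to L/s).
f = 8550 * 98.03 / 60
f = 838156.5 / 60
f = 13969.27 Hz

13969.27 Hz


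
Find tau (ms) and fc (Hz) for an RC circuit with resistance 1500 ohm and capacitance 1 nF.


Time constant: tau = R * C.
tau = 1500 * 1.00e-09 = 1.5e-06 s
tau = 0.0015 ms
Cutoff frequency: fc = 1 / (2*pi*R*C).
fc = 1 / (2*pi*1.5e-06) = 106103.3 Hz

tau = 0.0015 ms, fc = 106103.3 Hz


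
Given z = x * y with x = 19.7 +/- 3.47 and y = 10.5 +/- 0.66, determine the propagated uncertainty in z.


For a product z = x*y, the relative uncertainty is:
uz/z = sqrt((ux/x)^2 + (uy/y)^2)
Relative uncertainties: ux/x = 3.47/19.7 = 0.176142
uy/y = 0.66/10.5 = 0.062857
z = 19.7 * 10.5 = 206.8
uz = 206.8 * sqrt(0.176142^2 + 0.062857^2) = 38.685

38.685


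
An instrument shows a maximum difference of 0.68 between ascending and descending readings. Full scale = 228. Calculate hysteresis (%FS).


Hysteresis = (max difference / full scale) * 100%.
H = (0.68 / 228) * 100
H = 0.298 %FS

0.298 %FS


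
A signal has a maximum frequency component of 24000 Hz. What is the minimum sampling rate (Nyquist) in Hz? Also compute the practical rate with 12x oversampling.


By Nyquist theorem, fs_min = 2 * fmax.
fs_min = 2 * 24000 = 48000 Hz
Practical rate = 12 * fs_min = 12 * 48000 = 576000 Hz

fs_min = 48000 Hz, fs_practical = 576000 Hz


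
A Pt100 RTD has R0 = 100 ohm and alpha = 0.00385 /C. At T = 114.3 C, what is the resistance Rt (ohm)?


The RTD equation: Rt = R0 * (1 + alpha * T).
Rt = 100 * (1 + 0.00385 * 114.3)
Rt = 100 * (1 + 0.440055)
Rt = 100 * 1.440055
Rt = 144.006 ohm

144.006 ohm


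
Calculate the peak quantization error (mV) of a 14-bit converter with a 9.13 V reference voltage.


The maximum quantization error is +/- LSB/2.
LSB = Vref / 2^n = 9.13 / 16384 = 0.00055725 V
Max error = LSB / 2 = 0.00055725 / 2 = 0.00027863 V
Max error = 0.2786 mV

0.2786 mV


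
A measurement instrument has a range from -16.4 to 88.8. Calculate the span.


Span = upper range - lower range.
Span = 88.8 - (-16.4)
Span = 105.2

105.2


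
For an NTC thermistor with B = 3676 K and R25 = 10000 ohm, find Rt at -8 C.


NTC thermistor equation: Rt = R25 * exp(B * (1/T - 1/T25)).
T in Kelvin: 265.15 K, T25 = 298.15 K
1/T - 1/T25 = 1/265.15 - 1/298.15 = 0.00041743
B * (1/T - 1/T25) = 3676 * 0.00041743 = 1.5345
Rt = 10000 * exp(1.5345) = 46389.4 ohm

46389.4 ohm


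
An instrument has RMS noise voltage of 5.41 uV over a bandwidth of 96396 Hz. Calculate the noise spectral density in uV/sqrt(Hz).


Noise spectral density = Vrms / sqrt(BW).
NSD = 5.41 / sqrt(96396)
NSD = 5.41 / 310.4771
NSD = 0.0174 uV/sqrt(Hz)

0.0174 uV/sqrt(Hz)


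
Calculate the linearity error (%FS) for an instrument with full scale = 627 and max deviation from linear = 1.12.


Linearity error = (max deviation / full scale) * 100%.
Linearity = (1.12 / 627) * 100
Linearity = 0.179 %FS

0.179 %FS


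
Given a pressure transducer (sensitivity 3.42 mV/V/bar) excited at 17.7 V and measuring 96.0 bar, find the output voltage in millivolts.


Output = sensitivity * Vex * P.
Vout = 3.42 * 17.7 * 96.0
Vout = 60.534 * 96.0
Vout = 5811.26 mV

5811.26 mV


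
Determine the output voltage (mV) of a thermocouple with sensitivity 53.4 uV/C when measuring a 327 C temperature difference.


The thermocouple output V = sensitivity * dT.
V = 53.4 uV/C * 327 C
V = 17461.8 uV
V = 17.462 mV

17.462 mV


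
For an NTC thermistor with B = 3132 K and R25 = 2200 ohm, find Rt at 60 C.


NTC thermistor equation: Rt = R25 * exp(B * (1/T - 1/T25)).
T in Kelvin: 333.15 K, T25 = 298.15 K
1/T - 1/T25 = 1/333.15 - 1/298.15 = -0.00035237
B * (1/T - 1/T25) = 3132 * -0.00035237 = -1.1036
Rt = 2200 * exp(-1.1036) = 729.7 ohm

729.7 ohm


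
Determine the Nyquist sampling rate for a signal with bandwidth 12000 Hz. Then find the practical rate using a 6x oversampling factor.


By Nyquist theorem, fs_min = 2 * fmax.
fs_min = 2 * 12000 = 24000 Hz
Practical rate = 6 * fs_min = 6 * 24000 = 144000 Hz

fs_min = 24000 Hz, fs_practical = 144000 Hz


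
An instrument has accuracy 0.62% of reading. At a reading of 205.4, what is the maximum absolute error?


Absolute error = (accuracy% / 100) * reading.
Error = (0.62 / 100) * 205.4
Error = 0.0062 * 205.4
Error = 1.2735

1.2735


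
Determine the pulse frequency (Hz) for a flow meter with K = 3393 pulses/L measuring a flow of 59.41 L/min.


Frequency = K * Q / 60 (converting L/min to L/s).
f = 3393 * 59.41 / 60
f = 201578.13 / 60
f = 3359.64 Hz

3359.64 Hz


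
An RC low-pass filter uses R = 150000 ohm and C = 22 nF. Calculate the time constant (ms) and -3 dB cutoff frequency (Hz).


Time constant: tau = R * C.
tau = 150000 * 2.20e-08 = 0.0033 s
tau = 3.3 ms
Cutoff frequency: fc = 1 / (2*pi*R*C).
fc = 1 / (2*pi*0.0033) = 48.23 Hz

tau = 3.3 ms, fc = 48.23 Hz


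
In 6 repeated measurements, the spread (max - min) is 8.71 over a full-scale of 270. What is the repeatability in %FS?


Repeatability = (spread / full scale) * 100%.
R = (8.71 / 270) * 100
R = 3.226 %FS

3.226 %FS


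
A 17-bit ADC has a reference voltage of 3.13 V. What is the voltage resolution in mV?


The resolution (LSB) of an ADC is Vref / 2^n.
LSB = 3.13 / 2^17
LSB = 3.13 / 131072
LSB = 2.388e-05 V = 0.02388 mV

0.02388 mV


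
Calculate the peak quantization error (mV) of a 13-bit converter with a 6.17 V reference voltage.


The maximum quantization error is +/- LSB/2.
LSB = Vref / 2^n = 6.17 / 8192 = 0.00075317 V
Max error = LSB / 2 = 0.00075317 / 2 = 0.00037659 V
Max error = 0.3766 mV

0.3766 mV


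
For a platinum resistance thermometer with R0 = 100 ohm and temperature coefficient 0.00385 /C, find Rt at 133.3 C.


The RTD equation: Rt = R0 * (1 + alpha * T).
Rt = 100 * (1 + 0.00385 * 133.3)
Rt = 100 * (1 + 0.513205)
Rt = 100 * 1.513205
Rt = 151.321 ohm

151.321 ohm


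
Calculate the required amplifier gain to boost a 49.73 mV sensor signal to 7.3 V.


Gain = Vout / Vin (converting to same units).
G = 7.3 V / 49.73 mV
G = 7300.0 mV / 49.73 mV
G = 146.79

146.79


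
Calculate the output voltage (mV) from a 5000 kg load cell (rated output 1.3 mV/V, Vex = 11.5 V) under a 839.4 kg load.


Vout = rated_output * Vex * (load / capacity).
Vout = 1.3 * 11.5 * (839.4 / 5000)
Vout = 1.3 * 11.5 * 0.16788
Vout = 2.51 mV

2.51 mV


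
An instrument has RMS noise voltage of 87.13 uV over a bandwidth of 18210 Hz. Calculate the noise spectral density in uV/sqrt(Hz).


Noise spectral density = Vrms / sqrt(BW).
NSD = 87.13 / sqrt(18210)
NSD = 87.13 / 134.9444
NSD = 0.6457 uV/sqrt(Hz)

0.6457 uV/sqrt(Hz)


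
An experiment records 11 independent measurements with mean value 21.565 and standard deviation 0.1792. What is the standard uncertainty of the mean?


The standard uncertainty for Type A evaluation is u = s / sqrt(n).
u = 0.1792 / sqrt(11)
u = 0.1792 / 3.3166
u = 0.054

0.054


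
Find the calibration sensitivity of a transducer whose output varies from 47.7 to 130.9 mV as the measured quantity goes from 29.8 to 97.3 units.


Sensitivity = (y2 - y1) / (x2 - x1).
S = (130.9 - 47.7) / (97.3 - 29.8)
S = 83.2 / 67.5
S = 1.2326 mV/unit

1.2326 mV/unit


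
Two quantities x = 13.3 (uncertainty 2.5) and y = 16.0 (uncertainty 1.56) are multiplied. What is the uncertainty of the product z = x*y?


For a product z = x*y, the relative uncertainty is:
uz/z = sqrt((ux/x)^2 + (uy/y)^2)
Relative uncertainties: ux/x = 2.5/13.3 = 0.18797
uy/y = 1.56/16.0 = 0.0975
z = 13.3 * 16.0 = 212.8
uz = 212.8 * sqrt(0.18797^2 + 0.0975^2) = 45.061

45.061


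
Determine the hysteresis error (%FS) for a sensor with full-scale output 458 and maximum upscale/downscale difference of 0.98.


Hysteresis = (max difference / full scale) * 100%.
H = (0.98 / 458) * 100
H = 0.214 %FS

0.214 %FS


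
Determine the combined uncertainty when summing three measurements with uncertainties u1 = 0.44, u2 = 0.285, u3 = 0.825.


For a sum of independent quantities, uc = sqrt(u1^2 + u2^2 + u3^2).
uc = sqrt(0.44^2 + 0.285^2 + 0.825^2)
uc = sqrt(0.1936 + 0.081225 + 0.680625)
uc = 0.9775

0.9775


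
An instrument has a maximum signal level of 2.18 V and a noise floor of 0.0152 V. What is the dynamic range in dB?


Dynamic range = 20 * log10(Vmax / Vnoise).
DR = 20 * log10(2.18 / 0.0152)
DR = 20 * log10(143.42)
DR = 43.13 dB

43.13 dB


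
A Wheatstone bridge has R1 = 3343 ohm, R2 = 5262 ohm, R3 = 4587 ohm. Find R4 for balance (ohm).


At balance: R1*R4 = R2*R3, so R4 = R2*R3/R1.
R4 = 5262 * 4587 / 3343
R4 = 24136794 / 3343
R4 = 7220.1 ohm

7220.1 ohm


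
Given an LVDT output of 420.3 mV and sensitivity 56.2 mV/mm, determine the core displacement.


Displacement = Vout / sensitivity.
d = 420.3 / 56.2
d = 7.479 mm

7.479 mm


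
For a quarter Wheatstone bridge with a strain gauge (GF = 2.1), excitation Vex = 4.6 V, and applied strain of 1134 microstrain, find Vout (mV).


Quarter bridge output: Vout = (GF * epsilon * Vex) / 4.
Vout = (2.1 * 1134e-6 * 4.6) / 4
Vout = 0.01095444 / 4 V
Vout = 0.00273861 V = 2.7386 mV

2.7386 mV


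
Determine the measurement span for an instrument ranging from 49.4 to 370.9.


Span = upper range - lower range.
Span = 370.9 - (49.4)
Span = 321.5

321.5


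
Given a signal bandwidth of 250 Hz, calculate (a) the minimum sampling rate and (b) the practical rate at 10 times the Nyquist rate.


By Nyquist theorem, fs_min = 2 * fmax.
fs_min = 2 * 250 = 500 Hz
Practical rate = 10 * fs_min = 10 * 500 = 5000 Hz

fs_min = 500 Hz, fs_practical = 5000 Hz


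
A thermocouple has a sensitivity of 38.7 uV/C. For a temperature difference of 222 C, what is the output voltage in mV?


The thermocouple output V = sensitivity * dT.
V = 38.7 uV/C * 222 C
V = 8591.4 uV
V = 8.591 mV

8.591 mV


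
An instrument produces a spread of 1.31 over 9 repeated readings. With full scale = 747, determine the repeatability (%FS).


Repeatability = (spread / full scale) * 100%.
R = (1.31 / 747) * 100
R = 0.175 %FS

0.175 %FS


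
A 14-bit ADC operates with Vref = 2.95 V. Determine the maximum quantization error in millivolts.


The maximum quantization error is +/- LSB/2.
LSB = Vref / 2^n = 2.95 / 16384 = 0.00018005 V
Max error = LSB / 2 = 0.00018005 / 2 = 9.003e-05 V
Max error = 0.09 mV

0.09 mV


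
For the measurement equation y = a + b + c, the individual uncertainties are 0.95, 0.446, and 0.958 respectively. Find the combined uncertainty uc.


For a sum of independent quantities, uc = sqrt(u1^2 + u2^2 + u3^2).
uc = sqrt(0.95^2 + 0.446^2 + 0.958^2)
uc = sqrt(0.9025 + 0.198916 + 0.917764)
uc = 1.421

1.421


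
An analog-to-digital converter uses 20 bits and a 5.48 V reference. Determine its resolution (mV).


The resolution (LSB) of an ADC is Vref / 2^n.
LSB = 5.48 / 2^20
LSB = 5.48 / 1048576
LSB = 5.23e-06 V = 0.00522614 mV

0.00522614 mV


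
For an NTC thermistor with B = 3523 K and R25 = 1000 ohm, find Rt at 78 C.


NTC thermistor equation: Rt = R25 * exp(B * (1/T - 1/T25)).
T in Kelvin: 351.15 K, T25 = 298.15 K
1/T - 1/T25 = 1/351.15 - 1/298.15 = -0.00050623
B * (1/T - 1/T25) = 3523 * -0.00050623 = -1.7835
Rt = 1000 * exp(-1.7835) = 168.1 ohm

168.1 ohm


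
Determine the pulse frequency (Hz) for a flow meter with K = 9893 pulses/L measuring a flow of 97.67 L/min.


Frequency = K * Q / 60 (converting L/min to L/s).
f = 9893 * 97.67 / 60
f = 966249.31 / 60
f = 16104.16 Hz

16104.16 Hz


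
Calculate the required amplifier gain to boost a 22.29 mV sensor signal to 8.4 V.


Gain = Vout / Vin (converting to same units).
G = 8.4 V / 22.29 mV
G = 8400.0 mV / 22.29 mV
G = 376.85

376.85


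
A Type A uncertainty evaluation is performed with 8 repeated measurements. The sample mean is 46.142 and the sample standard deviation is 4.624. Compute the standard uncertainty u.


The standard uncertainty for Type A evaluation is u = s / sqrt(n).
u = 4.624 / sqrt(8)
u = 4.624 / 2.8284
u = 1.6348

1.6348


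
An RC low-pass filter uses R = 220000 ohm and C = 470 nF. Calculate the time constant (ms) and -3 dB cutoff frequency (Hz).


Time constant: tau = R * C.
tau = 220000 * 4.70e-07 = 0.1034 s
tau = 103.4 ms
Cutoff frequency: fc = 1 / (2*pi*R*C).
fc = 1 / (2*pi*0.1034) = 1.54 Hz

tau = 103.4 ms, fc = 1.54 Hz


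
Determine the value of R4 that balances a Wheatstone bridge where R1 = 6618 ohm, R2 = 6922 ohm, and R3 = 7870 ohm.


At balance: R1*R4 = R2*R3, so R4 = R2*R3/R1.
R4 = 6922 * 7870 / 6618
R4 = 54476140 / 6618
R4 = 8231.51 ohm

8231.51 ohm


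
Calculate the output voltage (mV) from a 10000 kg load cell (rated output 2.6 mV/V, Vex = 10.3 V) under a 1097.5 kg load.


Vout = rated_output * Vex * (load / capacity).
Vout = 2.6 * 10.3 * (1097.5 / 10000)
Vout = 2.6 * 10.3 * 0.10975
Vout = 2.939 mV

2.939 mV


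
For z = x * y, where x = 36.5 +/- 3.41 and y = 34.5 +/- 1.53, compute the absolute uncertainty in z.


For a product z = x*y, the relative uncertainty is:
uz/z = sqrt((ux/x)^2 + (uy/y)^2)
Relative uncertainties: ux/x = 3.41/36.5 = 0.093425
uy/y = 1.53/34.5 = 0.044348
z = 36.5 * 34.5 = 1259.2
uz = 1259.2 * sqrt(0.093425^2 + 0.044348^2) = 130.227

130.227


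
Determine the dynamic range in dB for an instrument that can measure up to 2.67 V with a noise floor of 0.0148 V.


Dynamic range = 20 * log10(Vmax / Vnoise).
DR = 20 * log10(2.67 / 0.0148)
DR = 20 * log10(180.41)
DR = 45.12 dB

45.12 dB


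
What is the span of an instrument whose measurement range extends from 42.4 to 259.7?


Span = upper range - lower range.
Span = 259.7 - (42.4)
Span = 217.3

217.3


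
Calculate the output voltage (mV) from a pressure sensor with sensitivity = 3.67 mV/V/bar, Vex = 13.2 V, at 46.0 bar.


Output = sensitivity * Vex * P.
Vout = 3.67 * 13.2 * 46.0
Vout = 48.444 * 46.0
Vout = 2228.42 mV

2228.42 mV


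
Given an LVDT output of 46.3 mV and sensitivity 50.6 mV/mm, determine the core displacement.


Displacement = Vout / sensitivity.
d = 46.3 / 50.6
d = 0.915 mm

0.915 mm


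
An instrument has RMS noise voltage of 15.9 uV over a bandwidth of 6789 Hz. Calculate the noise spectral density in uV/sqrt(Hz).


Noise spectral density = Vrms / sqrt(BW).
NSD = 15.9 / sqrt(6789)
NSD = 15.9 / 82.3954
NSD = 0.193 uV/sqrt(Hz)

0.193 uV/sqrt(Hz)


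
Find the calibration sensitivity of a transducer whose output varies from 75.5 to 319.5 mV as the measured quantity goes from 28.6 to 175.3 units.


Sensitivity = (y2 - y1) / (x2 - x1).
S = (319.5 - 75.5) / (175.3 - 28.6)
S = 244.0 / 146.7
S = 1.6633 mV/unit

1.6633 mV/unit


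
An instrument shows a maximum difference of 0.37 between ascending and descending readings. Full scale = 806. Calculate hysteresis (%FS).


Hysteresis = (max difference / full scale) * 100%.
H = (0.37 / 806) * 100
H = 0.046 %FS

0.046 %FS


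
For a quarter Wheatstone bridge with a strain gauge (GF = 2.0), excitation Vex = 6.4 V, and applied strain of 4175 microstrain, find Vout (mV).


Quarter bridge output: Vout = (GF * epsilon * Vex) / 4.
Vout = (2.0 * 4175e-6 * 6.4) / 4
Vout = 0.05344 / 4 V
Vout = 0.01336 V = 13.36 mV

13.36 mV


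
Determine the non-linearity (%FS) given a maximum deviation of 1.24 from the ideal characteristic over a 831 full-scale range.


Linearity error = (max deviation / full scale) * 100%.
Linearity = (1.24 / 831) * 100
Linearity = 0.149 %FS

0.149 %FS


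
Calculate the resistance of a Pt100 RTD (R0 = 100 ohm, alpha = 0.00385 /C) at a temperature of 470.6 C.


The RTD equation: Rt = R0 * (1 + alpha * T).
Rt = 100 * (1 + 0.00385 * 470.6)
Rt = 100 * (1 + 1.81181)
Rt = 100 * 2.81181
Rt = 281.181 ohm

281.181 ohm


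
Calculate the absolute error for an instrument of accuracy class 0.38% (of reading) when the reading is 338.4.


Absolute error = (accuracy% / 100) * reading.
Error = (0.38 / 100) * 338.4
Error = 0.0038 * 338.4
Error = 1.2859

1.2859


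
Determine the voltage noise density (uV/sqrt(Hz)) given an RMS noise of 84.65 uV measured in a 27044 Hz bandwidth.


Noise spectral density = Vrms / sqrt(BW).
NSD = 84.65 / sqrt(27044)
NSD = 84.65 / 164.4506
NSD = 0.5147 uV/sqrt(Hz)

0.5147 uV/sqrt(Hz)


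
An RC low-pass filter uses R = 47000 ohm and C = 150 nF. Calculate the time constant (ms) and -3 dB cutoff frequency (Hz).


Time constant: tau = R * C.
tau = 47000 * 1.50e-07 = 0.00705 s
tau = 7.05 ms
Cutoff frequency: fc = 1 / (2*pi*R*C).
fc = 1 / (2*pi*0.00705) = 22.58 Hz

tau = 7.05 ms, fc = 22.58 Hz


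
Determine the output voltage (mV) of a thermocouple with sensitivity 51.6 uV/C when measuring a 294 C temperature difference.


The thermocouple output V = sensitivity * dT.
V = 51.6 uV/C * 294 C
V = 15170.4 uV
V = 15.17 mV

15.17 mV


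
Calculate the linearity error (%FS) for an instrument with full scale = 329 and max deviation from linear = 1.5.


Linearity error = (max deviation / full scale) * 100%.
Linearity = (1.5 / 329) * 100
Linearity = 0.456 %FS

0.456 %FS


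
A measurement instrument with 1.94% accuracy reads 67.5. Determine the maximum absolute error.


Absolute error = (accuracy% / 100) * reading.
Error = (1.94 / 100) * 67.5
Error = 0.0194 * 67.5
Error = 1.3095

1.3095


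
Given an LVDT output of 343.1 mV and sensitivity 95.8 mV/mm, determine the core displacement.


Displacement = Vout / sensitivity.
d = 343.1 / 95.8
d = 3.581 mm

3.581 mm


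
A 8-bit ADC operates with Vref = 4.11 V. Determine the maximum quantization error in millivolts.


The maximum quantization error is +/- LSB/2.
LSB = Vref / 2^n = 4.11 / 256 = 0.01605469 V
Max error = LSB / 2 = 0.01605469 / 2 = 0.00802734 V
Max error = 8.0273 mV

8.0273 mV


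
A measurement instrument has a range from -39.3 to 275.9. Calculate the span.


Span = upper range - lower range.
Span = 275.9 - (-39.3)
Span = 315.2

315.2


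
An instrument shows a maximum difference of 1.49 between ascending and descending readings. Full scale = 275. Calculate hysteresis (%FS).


Hysteresis = (max difference / full scale) * 100%.
H = (1.49 / 275) * 100
H = 0.542 %FS

0.542 %FS


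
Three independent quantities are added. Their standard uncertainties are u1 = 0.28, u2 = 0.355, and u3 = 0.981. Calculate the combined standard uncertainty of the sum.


For a sum of independent quantities, uc = sqrt(u1^2 + u2^2 + u3^2).
uc = sqrt(0.28^2 + 0.355^2 + 0.981^2)
uc = sqrt(0.0784 + 0.126025 + 0.962361)
uc = 1.0802

1.0802


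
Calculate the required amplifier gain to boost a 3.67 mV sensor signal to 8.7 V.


Gain = Vout / Vin (converting to same units).
G = 8.7 V / 3.67 mV
G = 8700.0 mV / 3.67 mV
G = 2370.57

2370.57


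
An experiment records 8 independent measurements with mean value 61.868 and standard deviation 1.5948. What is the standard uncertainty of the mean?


The standard uncertainty for Type A evaluation is u = s / sqrt(n).
u = 1.5948 / sqrt(8)
u = 1.5948 / 2.8284
u = 0.5638

0.5638


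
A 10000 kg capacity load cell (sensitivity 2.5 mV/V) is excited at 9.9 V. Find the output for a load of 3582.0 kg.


Vout = rated_output * Vex * (load / capacity).
Vout = 2.5 * 9.9 * (3582.0 / 10000)
Vout = 2.5 * 9.9 * 0.3582
Vout = 8.865 mV

8.865 mV


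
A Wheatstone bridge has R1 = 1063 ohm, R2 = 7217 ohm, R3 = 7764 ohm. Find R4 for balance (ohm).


At balance: R1*R4 = R2*R3, so R4 = R2*R3/R1.
R4 = 7217 * 7764 / 1063
R4 = 56032788 / 1063
R4 = 52711.94 ohm

52711.94 ohm


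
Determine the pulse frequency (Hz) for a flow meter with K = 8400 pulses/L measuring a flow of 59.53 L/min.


Frequency = K * Q / 60 (converting L/min to L/s).
f = 8400 * 59.53 / 60
f = 500052.0 / 60
f = 8334.2 Hz

8334.2 Hz


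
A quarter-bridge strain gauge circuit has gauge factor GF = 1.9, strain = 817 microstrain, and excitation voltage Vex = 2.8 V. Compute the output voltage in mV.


Quarter bridge output: Vout = (GF * epsilon * Vex) / 4.
Vout = (1.9 * 817e-6 * 2.8) / 4
Vout = 0.00434644 / 4 V
Vout = 0.00108661 V = 1.0866 mV

1.0866 mV


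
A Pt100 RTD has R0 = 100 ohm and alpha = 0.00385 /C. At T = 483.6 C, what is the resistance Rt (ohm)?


The RTD equation: Rt = R0 * (1 + alpha * T).
Rt = 100 * (1 + 0.00385 * 483.6)
Rt = 100 * (1 + 1.86186)
Rt = 100 * 2.86186
Rt = 286.186 ohm

286.186 ohm


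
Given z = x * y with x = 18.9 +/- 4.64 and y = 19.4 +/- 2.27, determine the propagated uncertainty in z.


For a product z = x*y, the relative uncertainty is:
uz/z = sqrt((ux/x)^2 + (uy/y)^2)
Relative uncertainties: ux/x = 4.64/18.9 = 0.245503
uy/y = 2.27/19.4 = 0.11701
z = 18.9 * 19.4 = 366.7
uz = 366.7 * sqrt(0.245503^2 + 0.11701^2) = 99.717

99.717


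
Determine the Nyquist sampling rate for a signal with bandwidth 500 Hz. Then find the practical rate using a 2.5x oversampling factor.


By Nyquist theorem, fs_min = 2 * fmax.
fs_min = 2 * 500 = 1000 Hz
Practical rate = 2.5 * fs_min = 2.5 * 1000 = 2500 Hz

fs_min = 1000 Hz, fs_practical = 2500 Hz


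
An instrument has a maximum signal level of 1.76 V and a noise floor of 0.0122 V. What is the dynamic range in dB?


Dynamic range = 20 * log10(Vmax / Vnoise).
DR = 20 * log10(1.76 / 0.0122)
DR = 20 * log10(144.26)
DR = 43.18 dB

43.18 dB


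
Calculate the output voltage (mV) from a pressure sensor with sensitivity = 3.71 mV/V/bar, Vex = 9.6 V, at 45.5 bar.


Output = sensitivity * Vex * P.
Vout = 3.71 * 9.6 * 45.5
Vout = 35.616 * 45.5
Vout = 1620.53 mV

1620.53 mV


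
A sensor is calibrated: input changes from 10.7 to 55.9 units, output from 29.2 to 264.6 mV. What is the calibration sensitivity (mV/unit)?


Sensitivity = (y2 - y1) / (x2 - x1).
S = (264.6 - 29.2) / (55.9 - 10.7)
S = 235.4 / 45.2
S = 5.208 mV/unit

5.208 mV/unit


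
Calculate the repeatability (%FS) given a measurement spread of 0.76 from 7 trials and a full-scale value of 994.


Repeatability = (spread / full scale) * 100%.
R = (0.76 / 994) * 100
R = 0.076 %FS

0.076 %FS


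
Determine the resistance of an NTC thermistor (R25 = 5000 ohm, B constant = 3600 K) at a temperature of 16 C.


NTC thermistor equation: Rt = R25 * exp(B * (1/T - 1/T25)).
T in Kelvin: 289.15 K, T25 = 298.15 K
1/T - 1/T25 = 1/289.15 - 1/298.15 = 0.0001044
B * (1/T - 1/T25) = 3600 * 0.0001044 = 0.3758
Rt = 5000 * exp(0.3758) = 7281.0 ohm

7281.0 ohm


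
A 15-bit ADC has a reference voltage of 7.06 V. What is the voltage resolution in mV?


The resolution (LSB) of an ADC is Vref / 2^n.
LSB = 7.06 / 2^15
LSB = 7.06 / 32768
LSB = 0.00021545 V = 0.2154541 mV

0.2154541 mV


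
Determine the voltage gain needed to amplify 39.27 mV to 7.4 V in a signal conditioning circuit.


Gain = Vout / Vin (converting to same units).
G = 7.4 V / 39.27 mV
G = 7400.0 mV / 39.27 mV
G = 188.44

188.44


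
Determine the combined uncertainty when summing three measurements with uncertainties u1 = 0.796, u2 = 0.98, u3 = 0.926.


For a sum of independent quantities, uc = sqrt(u1^2 + u2^2 + u3^2).
uc = sqrt(0.796^2 + 0.98^2 + 0.926^2)
uc = sqrt(0.633616 + 0.9604 + 0.857476)
uc = 1.5657

1.5657


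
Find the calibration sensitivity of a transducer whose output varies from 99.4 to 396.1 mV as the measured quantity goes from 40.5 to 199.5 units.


Sensitivity = (y2 - y1) / (x2 - x1).
S = (396.1 - 99.4) / (199.5 - 40.5)
S = 296.7 / 159.0
S = 1.866 mV/unit

1.866 mV/unit


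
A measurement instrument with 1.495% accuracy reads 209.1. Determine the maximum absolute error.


Absolute error = (accuracy% / 100) * reading.
Error = (1.495 / 100) * 209.1
Error = 0.01495 * 209.1
Error = 3.126

3.126


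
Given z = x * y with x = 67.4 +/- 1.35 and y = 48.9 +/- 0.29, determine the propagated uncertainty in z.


For a product z = x*y, the relative uncertainty is:
uz/z = sqrt((ux/x)^2 + (uy/y)^2)
Relative uncertainties: ux/x = 1.35/67.4 = 0.02003
uy/y = 0.29/48.9 = 0.00593
z = 67.4 * 48.9 = 3295.9
uz = 3295.9 * sqrt(0.02003^2 + 0.00593^2) = 68.848

68.848


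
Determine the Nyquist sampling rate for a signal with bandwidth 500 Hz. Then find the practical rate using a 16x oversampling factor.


By Nyquist theorem, fs_min = 2 * fmax.
fs_min = 2 * 500 = 1000 Hz
Practical rate = 16 * fs_min = 16 * 1000 = 16000 Hz

fs_min = 1000 Hz, fs_practical = 16000 Hz


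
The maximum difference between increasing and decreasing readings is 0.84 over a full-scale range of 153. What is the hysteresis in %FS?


Hysteresis = (max difference / full scale) * 100%.
H = (0.84 / 153) * 100
H = 0.549 %FS

0.549 %FS


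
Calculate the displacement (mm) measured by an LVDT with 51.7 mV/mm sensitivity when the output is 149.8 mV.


Displacement = Vout / sensitivity.
d = 149.8 / 51.7
d = 2.897 mm

2.897 mm


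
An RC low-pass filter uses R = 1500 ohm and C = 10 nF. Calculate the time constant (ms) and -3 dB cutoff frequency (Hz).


Time constant: tau = R * C.
tau = 1500 * 1.00e-08 = 1.5e-05 s
tau = 0.015 ms
Cutoff frequency: fc = 1 / (2*pi*R*C).
fc = 1 / (2*pi*1.5e-05) = 10610.33 Hz

tau = 0.015 ms, fc = 10610.33 Hz


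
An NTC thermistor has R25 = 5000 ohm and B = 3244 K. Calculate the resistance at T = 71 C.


NTC thermistor equation: Rt = R25 * exp(B * (1/T - 1/T25)).
T in Kelvin: 344.15 K, T25 = 298.15 K
1/T - 1/T25 = 1/344.15 - 1/298.15 = -0.00044831
B * (1/T - 1/T25) = 3244 * -0.00044831 = -1.4543
Rt = 5000 * exp(-1.4543) = 1167.8 ohm

1167.8 ohm


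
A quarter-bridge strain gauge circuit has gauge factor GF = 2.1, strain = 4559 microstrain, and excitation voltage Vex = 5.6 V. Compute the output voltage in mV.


Quarter bridge output: Vout = (GF * epsilon * Vex) / 4.
Vout = (2.1 * 4559e-6 * 5.6) / 4
Vout = 0.05361384 / 4 V
Vout = 0.01340346 V = 13.4035 mV

13.4035 mV


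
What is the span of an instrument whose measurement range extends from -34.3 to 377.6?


Span = upper range - lower range.
Span = 377.6 - (-34.3)
Span = 411.9

411.9


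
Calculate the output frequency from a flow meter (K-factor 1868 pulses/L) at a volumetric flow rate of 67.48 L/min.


Frequency = K * Q / 60 (converting L/min to L/s).
f = 1868 * 67.48 / 60
f = 126052.64 / 60
f = 2100.88 Hz

2100.88 Hz


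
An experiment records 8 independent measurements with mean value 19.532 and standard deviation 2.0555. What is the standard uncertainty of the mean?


The standard uncertainty for Type A evaluation is u = s / sqrt(n).
u = 2.0555 / sqrt(8)
u = 2.0555 / 2.8284
u = 0.7267

0.7267


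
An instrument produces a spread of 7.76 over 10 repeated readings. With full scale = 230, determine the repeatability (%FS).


Repeatability = (spread / full scale) * 100%.
R = (7.76 / 230) * 100
R = 3.374 %FS

3.374 %FS


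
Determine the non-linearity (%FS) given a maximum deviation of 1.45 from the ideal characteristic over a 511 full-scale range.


Linearity error = (max deviation / full scale) * 100%.
Linearity = (1.45 / 511) * 100
Linearity = 0.284 %FS

0.284 %FS


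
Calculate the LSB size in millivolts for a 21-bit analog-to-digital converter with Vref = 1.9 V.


The resolution (LSB) of an ADC is Vref / 2^n.
LSB = 1.9 / 2^21
LSB = 1.9 / 2097152
LSB = 9.1e-07 V = 0.00090599 mV

0.00090599 mV


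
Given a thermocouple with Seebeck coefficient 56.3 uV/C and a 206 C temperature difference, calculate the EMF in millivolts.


The thermocouple output V = sensitivity * dT.
V = 56.3 uV/C * 206 C
V = 11597.8 uV
V = 11.598 mV

11.598 mV


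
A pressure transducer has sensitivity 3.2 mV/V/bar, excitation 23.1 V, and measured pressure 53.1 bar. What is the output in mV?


Output = sensitivity * Vex * P.
Vout = 3.2 * 23.1 * 53.1
Vout = 73.92 * 53.1
Vout = 3925.15 mV

3925.15 mV


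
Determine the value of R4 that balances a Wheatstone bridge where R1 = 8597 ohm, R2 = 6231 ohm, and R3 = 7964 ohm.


At balance: R1*R4 = R2*R3, so R4 = R2*R3/R1.
R4 = 6231 * 7964 / 8597
R4 = 49623684 / 8597
R4 = 5772.21 ohm

5772.21 ohm


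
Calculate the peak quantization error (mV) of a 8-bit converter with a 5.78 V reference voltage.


The maximum quantization error is +/- LSB/2.
LSB = Vref / 2^n = 5.78 / 256 = 0.02257813 V
Max error = LSB / 2 = 0.02257813 / 2 = 0.01128906 V
Max error = 11.2891 mV

11.2891 mV


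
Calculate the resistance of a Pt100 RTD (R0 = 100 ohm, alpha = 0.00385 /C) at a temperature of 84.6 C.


The RTD equation: Rt = R0 * (1 + alpha * T).
Rt = 100 * (1 + 0.00385 * 84.6)
Rt = 100 * (1 + 0.32571)
Rt = 100 * 1.32571
Rt = 132.571 ohm

132.571 ohm


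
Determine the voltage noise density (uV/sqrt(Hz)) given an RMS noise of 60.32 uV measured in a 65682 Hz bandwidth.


Noise spectral density = Vrms / sqrt(BW).
NSD = 60.32 / sqrt(65682)
NSD = 60.32 / 256.285
NSD = 0.2354 uV/sqrt(Hz)

0.2354 uV/sqrt(Hz)


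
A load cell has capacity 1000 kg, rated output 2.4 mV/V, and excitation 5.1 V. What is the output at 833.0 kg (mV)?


Vout = rated_output * Vex * (load / capacity).
Vout = 2.4 * 5.1 * (833.0 / 1000)
Vout = 2.4 * 5.1 * 0.833
Vout = 10.196 mV

10.196 mV


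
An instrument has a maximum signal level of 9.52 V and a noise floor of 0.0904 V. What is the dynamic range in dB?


Dynamic range = 20 * log10(Vmax / Vnoise).
DR = 20 * log10(9.52 / 0.0904)
DR = 20 * log10(105.31)
DR = 40.45 dB

40.45 dB


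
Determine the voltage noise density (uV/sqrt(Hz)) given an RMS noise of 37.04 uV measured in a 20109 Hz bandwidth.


Noise spectral density = Vrms / sqrt(BW).
NSD = 37.04 / sqrt(20109)
NSD = 37.04 / 141.8062
NSD = 0.2612 uV/sqrt(Hz)

0.2612 uV/sqrt(Hz)
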